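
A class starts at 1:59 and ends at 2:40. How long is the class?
From 1:59 to 2:40:
(2 x 60 + 40) - (1 x 60 + 59) = 160 - 119 = 41 minutes
= 41 minutes

Final answer: 41 minutes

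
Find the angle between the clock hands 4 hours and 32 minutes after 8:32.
First find the time 4 hours and 32 minutes after 8:32.
Total minutes: 8 x 60 + 32 + 4 x 60 + 32 = 784.
784 mod 720 = 64 minutes = 1:04.
Now compute the angle at 1:04:
Hour hand: 1 x 30 + 4 x 0.5 = 32 degrees
Minute hand: 4 x 6 = 24 degrees
Difference: |32 - 24| = 8 degrees
The angle is 8 degrees

Final answer: 8 degrees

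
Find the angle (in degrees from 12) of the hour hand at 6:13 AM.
The hour hand moves 30 degrees per hour and 0.5 degrees per minute.
At 6:13: (6) x 30 + 13 x 0.5 = 180 + 6.5 = 186.5 degrees

Final answer: 186.5 degrees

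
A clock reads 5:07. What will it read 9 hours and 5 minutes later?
Starting time: 5:07
Adding 5 minutes to 7 minutes: 7 + 5 = 12 minutes
Adding 9 hours: 5 + 9 = 14 - 12 = 2
Final time: 2:12

Final answer: 2:12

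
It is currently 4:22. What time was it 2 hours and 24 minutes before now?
Starting time: 4:22 = 262 total minutes past 12:00
Subtracting: 2 hours and 24 minutes = 144 minutes
262 - 144 = 118 minutes
= 1 hour and 58 minutes past 12:00 = 1:58

Final answer: 1:58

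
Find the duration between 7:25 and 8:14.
From 7:25 to 8:14:
(8 x 60 + 14) - (7 x 60 + 25) = 494 - 445 = 49 minutes
= 49 minutes

Final answer: 49 minutes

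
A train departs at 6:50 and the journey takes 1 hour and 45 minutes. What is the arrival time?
Starting time: 6:50
Adding 45 minutes to 50 minutes: 50 + 45 = 95 minutes = 1 hour and 35 minutes
Adding 1 hour: 6 + 1 + 1 (carry) = 8
Final time: 8:35

Final answer: 8:35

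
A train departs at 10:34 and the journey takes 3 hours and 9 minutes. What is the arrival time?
Starting time: 10:34
Adding 9 minutes to 34 minutes: 34 + 9 = 43 minutes
Adding 3 hours: 10 + 3 = 13 - 12 = 1
Final time: 1:43

Final answer: 1:43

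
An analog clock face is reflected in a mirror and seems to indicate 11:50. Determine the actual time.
Reflection across the vertical (12-6) axis maps a hand at angle A degrees to (360 - A) degrees, which sends a reading of T minutes past 12:00 to (720 - T) minutes past 12:00.
Mirror reads 11:50 = 710 minutes past 12:00.
Actual time: (720 - 710) mod 720 = 10 minutes = 12:10.

Final answer: 12:10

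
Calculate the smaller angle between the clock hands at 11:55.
Hour hand position: 11 x 30 + 55 x 0.5 = 357.5 degrees
Minute hand position: 55 x 6 = 330 degrees
Difference: |357.5 - 330| = 27.5 degrees
The angle between the hands is 27.5 degrees

Final answer: 27.5 degrees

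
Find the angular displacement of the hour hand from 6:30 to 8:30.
The hour hand moves 0.5 degrees per minute.
Time elapsed: 8:30 - 6:30 = 120 minutes
Angular displacement: 120 x 0.5 = 60 degrees

Final answer: 60 degrees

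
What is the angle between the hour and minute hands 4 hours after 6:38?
First find the time 4 hours after 6:38.
Total minutes: 6 x 60 + 38 + 4 x 60 + 0 = 638.
638 mod 720 = 638 minutes = 10:38.
Now compute the angle at 10:38:
Hour hand: 10 x 30 + 38 x 0.5 = 319 degrees
Minute hand: 38 x 6 = 228 degrees
Difference: |319 - 228| = 91 degrees
The angle is 91 degrees

Final answer: 91 degrees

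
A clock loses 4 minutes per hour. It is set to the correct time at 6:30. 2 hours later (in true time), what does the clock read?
For every 60 true minutes, the faulty clock advances 60 - 4 = 56 minutes.
True elapsed: 2 hours = 120 minutes.
Faulty clock advances: 120 x 56/60 = 112 minutes (drift: 8 minutes behind).
Shown time: 6:30 + 112 minutes = 8:22.

Final answer: 8:22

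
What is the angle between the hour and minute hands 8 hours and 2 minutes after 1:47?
First find the time 8 hours and 2 minutes after 1:47.
Total minutes: 1 x 60 + 47 + 8 x 60 + 2 = 589.
589 mod 720 = 589 minutes = 9:49.
Now compute the angle at 9:49:
Hour hand: 9 x 30 + 49 x 0.5 = 294.5 degrees
Minute hand: 49 x 6 = 294 degrees
Difference: |294.5 - 294| = 0.5 degrees
The angle is 0.5 degrees

Final answer: 0.5 degrees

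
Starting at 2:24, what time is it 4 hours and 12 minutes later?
Starting time: 2:24
Adding 12 minutes to 24 minutes: 24 + 12 = 36 minutes
Adding 4 hours: 2 + 4 = 6
Final time: 6:36

Final answer: 6:36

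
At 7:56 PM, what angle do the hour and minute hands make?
Hour hand position: 7 x 30 + 56 x 0.5 = 238 degrees
Minute hand position: 56 x 6 = 336 degrees
Difference: |238 - 336| = 98 degrees
The angle between the hands is 98 degrees

Final answer: 98 degrees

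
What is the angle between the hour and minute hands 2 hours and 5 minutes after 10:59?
First find the time 2 hours and 5 minutes after 10:59.
Total minutes: 10 x 60 + 59 + 2 x 60 + 5 = 784.
784 mod 720 = 64 minutes = 1:04.
Now compute the angle at 1:04:
Hour hand: 1 x 30 + 4 x 0.5 = 32 degrees
Minute hand: 4 x 6 = 24 degrees
Difference: |32 - 24| = 8 degrees
The angle is 8 degrees

Final answer: 8 degrees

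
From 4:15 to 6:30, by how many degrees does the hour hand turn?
The hour hand moves 0.5 degrees per minute.
Time elapsed: 6:30 - 4:15 = 135 minutes
Angular displacement: 135 x 0.5 = 67.5 degrees

Final answer: 67.5 degrees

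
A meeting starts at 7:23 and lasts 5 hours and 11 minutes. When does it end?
Starting time: 7:23
Adding 11 minutes to 23 minutes: 23 + 11 = 34 minutes
Adding 5 hours: 7 + 5 = 12
Final time: 12:34

Final answer: 12:34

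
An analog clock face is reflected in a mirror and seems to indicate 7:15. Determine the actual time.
Reflection across the vertical (12-6) axis maps a hand at angle A degrees to (360 - A) degrees, which sends a reading of T minutes past 12:00 to (720 - T) minutes past 12:00.
Mirror reads 7:15 = 435 minutes past 12:00.
Actual time: (720 - 435) mod 720 = 285 minutes = 4:45.

Final answer: 4:45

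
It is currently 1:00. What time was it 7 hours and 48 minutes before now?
Starting time: 1:00 = 60 total minutes past 12:00
Subtracting: 7 hours and 48 minutes = 468 minutes
60 - 468 = -408 (negative, add 12 hours = 720) = 312 minutes
= 5 hours and 12 minutes past 12:00 = 5:12

Final answer: 5:12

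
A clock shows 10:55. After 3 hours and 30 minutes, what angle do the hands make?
First find the time 3 hours and 30 minutes after 10:55.
Total minutes: 10 x 60 + 55 + 3 x 60 + 30 = 865.
865 mod 720 = 145 minutes = 2:25.
Now compute the angle at 2:25:
Hour hand: 2 x 30 + 25 x 0.5 = 72.5 degrees
Minute hand: 25 x 6 = 150 degrees
Difference: |72.5 - 150| = 77.5 degrees
The angle is 77.5 degrees

Final answer: 77.5 degrees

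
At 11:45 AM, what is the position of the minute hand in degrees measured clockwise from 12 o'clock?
The minute hand moves 6 degrees per minute.
At 11:45: 45 x 6 = 270 degrees

Final answer: 270 degrees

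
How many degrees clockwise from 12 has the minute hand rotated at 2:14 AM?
The minute hand moves 6 degrees per minute.
At 2:14: 14 x 6 = 84 degrees

Final answer: 84 degrees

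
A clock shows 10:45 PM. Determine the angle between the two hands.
Hour hand position: 10 x 30 + 45 x 0.5 = 322.5 degrees
Minute hand position: 45 x 6 = 270 degrees
Difference: |322.5 - 270| = 52.5 degrees
The angle between the hands is 52.5 degrees

Final answer: 52.5 degrees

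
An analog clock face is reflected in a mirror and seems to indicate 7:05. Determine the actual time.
Reflection across the vertical (12-6) axis maps a hand at angle A degrees to (360 - A) degrees, which sends a reading of T minutes past 12:00 to (720 - T) minutes past 12:00.
Mirror reads 7:05 = 425 minutes past 12:00.
Actual time: (720 - 425) mod 720 = 295 minutes = 4:55.

Final answer: 4:55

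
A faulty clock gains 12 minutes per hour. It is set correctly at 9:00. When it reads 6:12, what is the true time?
For every 60 true minutes, the faulty clock advances 72 minutes, so 1 faulty-clock minute corresponds to 60/72 true minutes.
From 9:00 to 6:12 on the faulty dial is 552 minutes.
True elapsed: 552 x 60/72 = 460 minutes = 7 hours and 40 minutes.
True time: 9:00 + 7 hours and 40 minutes = 4:40.

Final answer: 4:40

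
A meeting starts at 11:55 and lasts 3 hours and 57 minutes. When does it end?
Starting time: 11:55
Adding 57 minutes to 55 minutes: 55 + 57 = 112 minutes = 1 hour and 52 minutes
Adding 3 hours: 11 + 3 + 1 (carry) = 15 - 12 = 3
Final time: 3:52

Final answer: 3:52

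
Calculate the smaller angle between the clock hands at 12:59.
Hour hand position: 0 x 30 + 59 x 0.5 = 29.5 degrees
Minute hand position: 59 x 6 = 354 degrees
Difference: |29.5 - 354| = 324.5 degrees
Since 324.5 > 180, the smaller angle is 360 - 324.5 = 35.5 degrees

Final answer: 35.5 degrees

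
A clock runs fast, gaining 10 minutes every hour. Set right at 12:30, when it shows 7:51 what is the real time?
For every 60 true minutes, the faulty clock advances 70 minutes, so 1 faulty-clock minute corresponds to 60/70 true minutes.
From 12:30 to 7:51 on the faulty dial is 441 minutes.
True elapsed: 441 x 60/70 = 378 minutes = 6 hours and 18 minutes.
True time: 12:30 + 6 hours and 18 minutes = 6:48.

Final answer: 6:48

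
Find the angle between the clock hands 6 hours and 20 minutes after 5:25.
First find the time 6 hours and 20 minutes after 5:25.
Total minutes: 5 x 60 + 25 + 6 x 60 + 20 = 705.
705 mod 720 = 705 minutes = 11:45.
Now compute the angle at 11:45:
Hour hand: 11 x 30 + 45 x 0.5 = 352.5 degrees
Minute hand: 45 x 6 = 270 degrees
Difference: |352.5 - 270| = 82.5 degrees
The angle is 82.5 degrees

Final answer: 82.5 degrees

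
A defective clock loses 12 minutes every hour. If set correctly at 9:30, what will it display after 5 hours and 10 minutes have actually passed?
For every 60 true minutes, the faulty clock advances 60 - 12 = 48 minutes.
True elapsed: 5 hours and 10 minutes = 310 minutes.
Faulty clock advances: 310 x 48/60 = 248 minutes (drift: 62 minutes behind).
Shown time: 9:30 + 248 minutes = 1:38.

Final answer: 1:38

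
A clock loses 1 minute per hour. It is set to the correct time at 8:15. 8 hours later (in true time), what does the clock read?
For every 60 true minutes, the faulty clock advances 60 - 1 = 59 minutes.
True elapsed: 8 hours = 480 minutes.
Faulty clock advances: 480 x 59/60 = 472 minutes (drift: 8 minutes behind).
Shown time: 8:15 + 472 minutes = 4:07.

Final answer: 4:07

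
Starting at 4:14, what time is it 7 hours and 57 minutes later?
Starting time: 4:14
Adding 57 minutes to 14 minutes: 14 + 57 = 71 minutes = 1 hour and 11 minutes
Adding 7 hours: 4 + 7 + 1 (carry) = 12
Final time: 12:11

Final answer: 12:11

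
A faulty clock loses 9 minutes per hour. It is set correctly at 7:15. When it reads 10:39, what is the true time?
For every 60 true minutes, the faulty clock advances 51 minutes, so 1 faulty-clock minute corresponds to 60/51 true minutes.
From 7:15 to 10:39 on the faulty dial is 204 minutes.
True elapsed: 204 x 60/51 = 240 minutes = 4 hours.
True time: 7:15 + 4 hours = 11:15.

Final answer: 11:15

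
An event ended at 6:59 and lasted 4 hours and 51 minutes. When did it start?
Starting time: 6:59 = 419 total minutes past 12:00
Subtracting: 4 hours and 51 minutes = 291 minutes
419 - 291 = 128 minutes
= 2 hours and 8 minutes past 12:00 = 2:08

Final answer: 2:08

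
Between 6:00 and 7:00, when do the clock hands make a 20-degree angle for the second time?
At t minutes past 6:00, the hour hand is at 30 x 6 + 0.5t degrees and the minute hand is at 6t degrees.
The smaller angle between them is 20 degrees when |30H - 5.5t| = 20 or |30H - 5.5t| = 340.
With H = 6, solve 30 x 6 - 5.5t = +/- target for each target:
  t = (30 x 6 - 20) / 5.5 = 29.09
  t = (30 x 6 + 20) / 5.5 = 36.36
  t = (30 x 6 - 340) / 5.5 = -29.09 (outside (0, 60))
  t = (30 x 6 + 340) / 5.5 = 94.55 (outside (0, 60))
Valid solutions in (0, 60): {29.09, 36.36} minutes.
The second occurrence is t = 36.36 minutes.
The hands form a 20-degree angle at 36.36 minutes past 6:00.

Final answer: 36.36 minutes past 6:00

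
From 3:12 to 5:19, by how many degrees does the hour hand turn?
The hour hand moves 0.5 degrees per minute.
Time elapsed: 5:19 - 3:12 = 127 minutes
Angular displacement: 127 x 0.5 = 63.5 degrees

Final answer: 63.5 degrees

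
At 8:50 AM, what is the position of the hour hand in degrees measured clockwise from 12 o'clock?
The hour hand moves 30 degrees per hour and 0.5 degrees per minute.
At 8:50: (8) x 30 + 50 x 0.5 = 240 + 25 = 265 degrees

Final answer: 265 degrees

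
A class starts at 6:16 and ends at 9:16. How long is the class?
From 6:16 to 9:16:
(9 x 60 + 16) - (6 x 60 + 16) = 556 - 376 = 180 minutes
= 3 hours

Final answer: 3 hours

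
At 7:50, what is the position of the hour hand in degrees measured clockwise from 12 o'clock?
The hour hand moves 30 degrees per hour and 0.5 degrees per minute.
At 7:50: (7) x 30 + 50 x 0.5 = 210 + 25 = 235 degrees

Final answer: 235 degrees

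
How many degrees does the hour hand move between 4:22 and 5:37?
The hour hand moves 0.5 degrees per minute.
Time elapsed: 5:37 - 4:22 = 75 minutes
Angular displacement: 75 x 0.5 = 37.5 degrees

Final answer: 37.5 degrees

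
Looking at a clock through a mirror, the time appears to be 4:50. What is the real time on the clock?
Reflection across the vertical (12-6) axis maps a hand at angle A degrees to (360 - A) degrees, which sends a reading of T minutes past 12:00 to (720 - T) minutes past 12:00.
Mirror reads 4:50 = 290 minutes past 12:00.
Actual time: (720 - 290) mod 720 = 430 minutes = 7:10.

Final answer: 7:10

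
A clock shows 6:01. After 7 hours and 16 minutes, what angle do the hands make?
First find the time 7 hours and 16 minutes after 6:01.
Total minutes: 6 x 60 + 1 + 7 x 60 + 16 = 797.
797 mod 720 = 77 minutes = 1:17.
Now compute the angle at 1:17:
Hour hand: 1 x 30 + 17 x 0.5 = 38.5 degrees
Minute hand: 17 x 6 = 102 degrees
Difference: |38.5 - 102| = 63.5 degrees
The angle is 63.5 degrees

Final answer: 63.5 degrees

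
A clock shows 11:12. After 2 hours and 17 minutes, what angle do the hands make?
First find the time 2 hours and 17 minutes after 11:12.
Total minutes: 11 x 60 + 12 + 2 x 60 + 17 = 809.
809 mod 720 = 89 minutes = 1:29.
Now compute the angle at 1:29:
Hour hand: 1 x 30 + 29 x 0.5 = 44.5 degrees
Minute hand: 29 x 6 = 174 degrees
Difference: |44.5 - 174| = 129.5 degrees
The angle is 129.5 degrees

Final answer: 129.5 degrees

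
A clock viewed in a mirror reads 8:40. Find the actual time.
Reflection across the vertical (12-6) axis maps a hand at angle A degrees to (360 - A) degrees, which sends a reading of T minutes past 12:00 to (720 - T) minutes past 12:00.
Mirror reads 8:40 = 520 minutes past 12:00.
Actual time: (720 - 520) mod 720 = 200 minutes = 3:20.

Final answer: 3:20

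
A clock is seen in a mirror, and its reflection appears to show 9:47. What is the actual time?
Reflection across the vertical (12-6) axis maps a hand at angle A degrees to (360 - A) degrees, which sends a reading of T minutes past 12:00 to (720 - T) minutes past 12:00.
Mirror reads 9:47 = 587 minutes past 12:00.
Actual time: (720 - 587) mod 720 = 133 minutes = 2:13.

Final answer: 2:13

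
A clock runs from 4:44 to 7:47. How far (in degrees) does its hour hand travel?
The hour hand moves 0.5 degrees per minute.
Time elapsed: 7:47 - 4:44 = 183 minutes
Angular displacement: 183 x 0.5 = 91.5 degrees

Final answer: 91.5 degrees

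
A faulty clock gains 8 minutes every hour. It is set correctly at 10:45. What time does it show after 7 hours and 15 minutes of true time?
For every 60 true minutes, the faulty clock advances 60 + 8 = 68 minutes.
True elapsed: 7 hours and 15 minutes = 435 minutes.
Faulty clock advances: 435 x 68/60 = 493 minutes (drift: 58 minutes ahead).
Shown time: 10:45 + 493 minutes = 6:58.

Final answer: 6:58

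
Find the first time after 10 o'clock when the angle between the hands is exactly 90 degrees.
At t minutes past 10:00, the hour hand is at 30 x 10 + 0.5t degrees and the minute hand is at 6t degrees.
The smaller angle between them is 90 degrees when |30H - 5.5t| = 90 or |30H - 5.5t| = 270.
With H = 10, solve 30 x 10 - 5.5t = +/- target for each target:
  t = (30 x 10 - 90) / 5.5 = 38.18
  t = (30 x 10 + 90) / 5.5 = 70.91 (outside (0, 60))
  t = (30 x 10 - 270) / 5.5 = 5.45
  t = (30 x 10 + 270) / 5.5 = 103.64 (outside (0, 60))
Valid solutions in (0, 60): {5.45, 38.18} minutes.
The first occurrence is t = 5.45 minutes.
The hands form a 90-degree angle at 5.45 minutes past 10:00.

Final answer: 5.45 minutes past 10:00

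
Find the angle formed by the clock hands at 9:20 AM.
Hour hand position: 9 x 30 + 20 x 0.5 = 280 degrees
Minute hand position: 20 x 6 = 120 degrees
Difference: |280 - 120| = 160 degrees
The angle between the hands is 160 degrees

Final answer: 160 degrees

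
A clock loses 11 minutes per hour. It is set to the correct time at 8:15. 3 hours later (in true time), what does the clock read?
For every 60 true minutes, the faulty clock advances 60 - 11 = 49 minutes.
True elapsed: 3 hours = 180 minutes.
Faulty clock advances: 180 x 49/60 = 147 minutes (drift: 33 minutes behind).
Shown time: 8:15 + 147 minutes = 10:42.

Final answer: 10:42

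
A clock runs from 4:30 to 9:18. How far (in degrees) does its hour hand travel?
The hour hand moves 0.5 degrees per minute.
Time elapsed: 9:18 - 4:30 = 288 minutes
Angular displacement: 288 x 0.5 = 144 degrees

Final answer: 144 degrees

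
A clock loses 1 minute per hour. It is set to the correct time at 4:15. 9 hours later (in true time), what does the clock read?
For every 60 true minutes, the faulty clock advances 60 - 1 = 59 minutes.
True elapsed: 9 hours = 540 minutes.
Faulty clock advances: 540 x 59/60 = 531 minutes (drift: 9 minutes behind).
Shown time: 4:15 + 531 minutes = 1:06.

Final answer: 1:06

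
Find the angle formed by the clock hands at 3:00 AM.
Hour hand position: 3 x 30 + 0 x 0.5 = 90 degrees
Minute hand position: 0 x 6 = 0 degrees
Difference: |90 - 0| = 90 degrees
The angle between the hands is 90 degrees

Final answer: 90 degrees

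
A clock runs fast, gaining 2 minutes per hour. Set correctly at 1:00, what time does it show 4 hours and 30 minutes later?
For every 60 true minutes, the faulty clock advances 60 + 2 = 62 minutes.
True elapsed: 4 hours and 30 minutes = 270 minutes.
Faulty clock advances: 270 x 62/60 = 279 minutes (drift: 9 minutes ahead).
Shown time: 1:00 + 279 minutes = 5:39.

Final answer: 5:39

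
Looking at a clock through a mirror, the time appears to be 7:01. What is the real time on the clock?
Reflection across the vertical (12-6) axis maps a hand at angle A degrees to (360 - A) degrees, which sends a reading of T minutes past 12:00 to (720 - T) minutes past 12:00.
Mirror reads 7:01 = 421 minutes past 12:00.
Actual time: (720 - 421) mod 720 = 299 minutes = 4:59.

Final answer: 4:59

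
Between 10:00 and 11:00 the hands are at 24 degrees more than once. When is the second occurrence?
At t minutes past 10:00, the hour hand is at 30 x 10 + 0.5t degrees and the minute hand is at 6t degrees.
The smaller angle between them is 24 degrees when |30H - 5.5t| = 24 or |30H - 5.5t| = 336.
With H = 10, solve 30 x 10 - 5.5t = +/- target for each target:
  t = (30 x 10 - 24) / 5.5 = 50.18
  t = (30 x 10 + 24) / 5.5 = 58.91
  t = (30 x 10 - 336) / 5.5 = -6.55 (outside (0, 60))
  t = (30 x 10 + 336) / 5.5 = 115.64 (outside (0, 60))
Valid solutions in (0, 60): {50.18, 58.91} minutes.
The second occurrence is t = 58.91 minutes.
The hands form a 24-degree angle at 58.91 minutes past 10:00.

Final answer: 58.91 minutes past 10:00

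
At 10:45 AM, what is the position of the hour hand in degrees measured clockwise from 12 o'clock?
The hour hand moves 30 degrees per hour and 0.5 degrees per minute.
At 10:45: (10) x 30 + 45 x 0.5 = 300 + 22.5 = 322.5 degrees

Final answer: 322.5 degrees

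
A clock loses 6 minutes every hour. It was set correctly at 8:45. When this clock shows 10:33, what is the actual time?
For every 60 true minutes, the faulty clock advances 54 minutes, so 1 faulty-clock minute corresponds to 60/54 true minutes.
From 8:45 to 10:33 on the faulty dial is 108 minutes.
True elapsed: 108 x 60/54 = 120 minutes = 2 hours.
True time: 8:45 + 2 hours = 10:45.

Final answer: 10:45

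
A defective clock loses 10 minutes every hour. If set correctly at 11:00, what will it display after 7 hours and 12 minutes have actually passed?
For every 60 true minutes, the faulty clock advances 60 - 10 = 50 minutes.
True elapsed: 7 hours and 12 minutes = 432 minutes.
Faulty clock advances: 432 x 50/60 = 360 minutes (drift: 72 minutes behind).
Shown time: 11:00 + 360 minutes = 5:00.

Final answer: 5:00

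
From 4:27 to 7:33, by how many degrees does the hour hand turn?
The hour hand moves 0.5 degrees per minute.
Time elapsed: 7:33 - 4:27 = 186 minutes
Angular displacement: 186 x 0.5 = 93 degrees

Final answer: 93 degrees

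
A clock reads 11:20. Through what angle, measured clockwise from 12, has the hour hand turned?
The hour hand moves 30 degrees per hour and 0.5 degrees per minute.
At 11:20: (11) x 30 + 20 x 0.5 = 330 + 10 = 340 degrees

Final answer: 340 degrees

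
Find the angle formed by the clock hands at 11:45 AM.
Hour hand position: 11 x 30 + 45 x 0.5 = 352.5 degrees
Minute hand position: 45 x 6 = 270 degrees
Difference: |352.5 - 270| = 82.5 degrees
The angle between the hands is 82.5 degrees

Final answer: 82.5 degrees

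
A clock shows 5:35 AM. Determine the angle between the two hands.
Hour hand position: 5 x 30 + 35 x 0.5 = 167.5 degrees
Minute hand position: 35 x 6 = 210 degrees
Difference: |167.5 - 210| = 42.5 degrees
The angle between the hands is 42.5 degrees

Final answer: 42.5 degrees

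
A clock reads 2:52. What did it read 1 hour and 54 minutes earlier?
Starting time: 2:52 = 172 total minutes past 12:00
Subtracting: 1 hour and 54 minutes = 114 minutes
172 - 114 = 58 minutes
= 58 minutes past 12:00 = 12:58

Final answer: 12:58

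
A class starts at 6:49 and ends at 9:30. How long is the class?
From 6:49 to 9:30:
(9 x 60 + 30) - (6 x 60 + 49) = 570 - 409 = 161 minutes
= 2 hours and 41 minutes

Final answer: 2 hours and 41 minutes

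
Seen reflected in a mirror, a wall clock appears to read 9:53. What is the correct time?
Reflection across the vertical (12-6) axis maps a hand at angle A degrees to (360 - A) degrees, which sends a reading of T minutes past 12:00 to (720 - T) minutes past 12:00.
Mirror reads 9:53 = 593 minutes past 12:00.
Actual time: (720 - 593) mod 720 = 127 minutes = 2:07.

Final answer: 2:07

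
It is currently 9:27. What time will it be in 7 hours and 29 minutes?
Starting time: 9:27
Adding 29 minutes to 27 minutes: 27 + 29 = 56 minutes
Adding 7 hours: 9 + 7 = 16 - 12 = 4
Final time: 4:56

Final answer: 4:56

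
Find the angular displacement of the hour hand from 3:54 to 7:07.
The hour hand moves 0.5 degrees per minute.
Time elapsed: 7:07 - 3:54 = 193 minutes
Angular displacement: 193 x 0.5 = 96.5 degrees

Final answer: 96.5 degrees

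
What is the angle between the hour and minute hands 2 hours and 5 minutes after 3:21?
First find the time 2 hours and 5 minutes after 3:21.
Total minutes: 3 x 60 + 21 + 2 x 60 + 5 = 326.
326 mod 720 = 326 minutes = 5:26.
Now compute the angle at 5:26:
Hour hand: 5 x 30 + 26 x 0.5 = 163 degrees
Minute hand: 26 x 6 = 156 degrees
Difference: |163 - 156| = 7 degrees
The angle is 7 degrees

Final answer: 7 degrees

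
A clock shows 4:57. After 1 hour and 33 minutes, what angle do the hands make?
First find the time 1 hour and 33 minutes after 4:57.
Total minutes: 4 x 60 + 57 + 1 x 60 + 33 = 390.
390 mod 720 = 390 minutes = 6:30.
Now compute the angle at 6:30:
Hour hand: 6 x 30 + 30 x 0.5 = 195 degrees
Minute hand: 30 x 6 = 180 degrees
Difference: |195 - 180| = 15 degrees
The angle is 15 degrees

Final answer: 15 degrees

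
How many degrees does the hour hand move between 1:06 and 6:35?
The hour hand moves 0.5 degrees per minute.
Time elapsed: 6:35 - 1:06 = 329 minutes
Angular displacement: 329 x 0.5 = 164.5 degrees

Final answer: 164.5 degrees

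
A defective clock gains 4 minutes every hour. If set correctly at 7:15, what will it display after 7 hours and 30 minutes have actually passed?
For every 60 true minutes, the faulty clock advances 60 + 4 = 64 minutes.
True elapsed: 7 hours and 30 minutes = 450 minutes.
Faulty clock advances: 450 x 64/60 = 480 minutes (drift: 30 minutes ahead).
Shown time: 7:15 + 480 minutes = 3:15.

Final answer: 3:15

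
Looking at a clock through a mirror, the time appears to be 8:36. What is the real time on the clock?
Reflection across the vertical (12-6) axis maps a hand at angle A degrees to (360 - A) degrees, which sends a reading of T minutes past 12:00 to (720 - T) minutes past 12:00.
Mirror reads 8:36 = 516 minutes past 12:00.
Actual time: (720 - 516) mod 720 = 204 minutes = 3:24.

Final answer: 3:24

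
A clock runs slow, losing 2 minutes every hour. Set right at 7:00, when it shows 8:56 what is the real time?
For every 60 true minutes, the faulty clock advances 58 minutes, so 1 faulty-clock minute corresponds to 60/58 true minutes.
From 7:00 to 8:56 on the faulty dial is 116 minutes.
True elapsed: 116 x 60/58 = 120 minutes = 2 hours.
True time: 7:00 + 2 hours = 9:00.

Final answer: 9:00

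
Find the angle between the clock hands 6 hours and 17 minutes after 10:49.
First find the time 6 hours and 17 minutes after 10:49.
Total minutes: 10 x 60 + 49 + 6 x 60 + 17 = 1026.
1026 mod 720 = 306 minutes = 5:06.
Now compute the angle at 5:06:
Hour hand: 5 x 30 + 6 x 0.5 = 153 degrees
Minute hand: 6 x 6 = 36 degrees
Difference: |153 - 36| = 117 degrees
The angle is 117 degrees

Final answer: 117 degrees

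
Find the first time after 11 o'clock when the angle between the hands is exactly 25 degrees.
At t minutes past 11:00, the hour hand is at 30 x 11 + 0.5t degrees and the minute hand is at 6t degrees.
The smaller angle between them is 25 degrees when |30H - 5.5t| = 25 or |30H - 5.5t| = 335.
With H = 11, solve 30 x 11 - 5.5t = +/- target for each target:
  t = (30 x 11 - 25) / 5.5 = 55.45
  t = (30 x 11 + 25) / 5.5 = 64.55 (outside (0, 60))
  t = (30 x 11 - 335) / 5.5 = -0.91 (outside (0, 60))
  t = (30 x 11 + 335) / 5.5 = 120.91 (outside (0, 60))
Valid solutions in (0, 60): {55.45} minutes.
The first occurrence is t = 55.45 minutes.
The hands form a 25-degree angle at 55.45 minutes past 11:00.

Final answer: 55.45 minutes past 11:00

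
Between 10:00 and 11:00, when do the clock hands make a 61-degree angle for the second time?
At t minutes past 10:00, the hour hand is at 30 x 10 + 0.5t degrees and the minute hand is at 6t degrees.
The smaller angle between them is 61 degrees when |30H - 5.5t| = 61 or |30H - 5.5t| = 299.
With H = 10, solve 30 x 10 - 5.5t = +/- target for each target:
  t = (30 x 10 - 61) / 5.5 = 43.45
  t = (30 x 10 + 61) / 5.5 = 65.64 (outside (0, 60))
  t = (30 x 10 - 299) / 5.5 = 0.18
  t = (30 x 10 + 299) / 5.5 = 108.91 (outside (0, 60))
Valid solutions in (0, 60): {0.18, 43.45} minutes.
The second occurrence is t = 43.45 minutes.
The hands form a 61-degree angle at 43.45 minutes past 10:00.

Final answer: 43.45 minutes past 10:00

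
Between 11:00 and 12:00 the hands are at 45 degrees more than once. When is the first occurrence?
At t minutes past 11:00, the hour hand is at 30 x 11 + 0.5t degrees and the minute hand is at 6t degrees.
The smaller angle between them is 45 degrees when |30H - 5.5t| = 45 or |30H - 5.5t| = 315.
With H = 11, solve 30 x 11 - 5.5t = +/- target for each target:
  t = (30 x 11 - 45) / 5.5 = 51.82
  t = (30 x 11 + 45) / 5.5 = 68.18 (outside (0, 60))
  t = (30 x 11 - 315) / 5.5 = 2.73
  t = (30 x 11 + 315) / 5.5 = 117.27 (outside (0, 60))
Valid solutions in (0, 60): {2.73, 51.82} minutes.
The first occurrence is t = 2.73 minutes.
The hands form a 45-degree angle at 2.73 minutes past 11:00.

Final answer: 2.73 minutes past 11:00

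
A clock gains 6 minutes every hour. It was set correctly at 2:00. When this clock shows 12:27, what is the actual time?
For every 60 true minutes, the faulty clock advances 66 minutes, so 1 faulty-clock minute corresponds to 60/66 true minutes.
From 2:00 to 12:27 on the faulty dial is 627 minutes.
True elapsed: 627 x 60/66 = 570 minutes = 9 hours and 30 minutes.
True time: 2:00 + 9 hours and 30 minutes = 11:30.

Final answer: 11:30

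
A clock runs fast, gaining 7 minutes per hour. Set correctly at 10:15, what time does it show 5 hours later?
For every 60 true minutes, the faulty clock advances 60 + 7 = 67 minutes.
True elapsed: 5 hours = 300 minutes.
Faulty clock advances: 300 x 67/60 = 335 minutes (drift: 35 minutes ahead).
Shown time: 10:15 + 335 minutes = 3:50.

Final answer: 3:50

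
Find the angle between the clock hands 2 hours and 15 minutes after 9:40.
First find the time 2 hours and 15 minutes after 9:40.
Total minutes: 9 x 60 + 40 + 2 x 60 + 15 = 715.
715 mod 720 = 715 minutes = 11:55.
Now compute the angle at 11:55:
Hour hand: 11 x 30 + 55 x 0.5 = 357.5 degrees
Minute hand: 55 x 6 = 330 degrees
Difference: |357.5 - 330| = 27.5 degrees
The angle is 27.5 degrees

Final answer: 27.5 degrees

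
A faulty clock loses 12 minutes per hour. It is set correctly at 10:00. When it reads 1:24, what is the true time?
For every 60 true minutes, the faulty clock advances 48 minutes, so 1 faulty-clock minute corresponds to 60/48 true minutes.
From 10:00 to 1:24 on the faulty dial is 204 minutes.
True elapsed: 204 x 60/48 = 255 minutes = 4 hours and 15 minutes.
True time: 10:00 + 4 hours and 15 minutes = 2:15.

Final answer: 2:15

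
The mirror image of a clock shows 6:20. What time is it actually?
Reflection across the vertical (12-6) axis maps a hand at angle A degrees to (360 - A) degrees, which sends a reading of T minutes past 12:00 to (720 - T) minutes past 12:00.
Mirror reads 6:20 = 380 minutes past 12:00.
Actual time: (720 - 380) mod 720 = 340 minutes = 5:40.

Final answer: 5:40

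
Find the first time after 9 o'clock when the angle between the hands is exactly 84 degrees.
At t minutes past 9:00, the hour hand is at 30 x 9 + 0.5t degrees and the minute hand is at 6t degrees.
The smaller angle between them is 84 degrees when |30H - 5.5t| = 84 or |30H - 5.5t| = 276.
With H = 9, solve 30 x 9 - 5.5t = +/- target for each target:
  t = (30 x 9 - 84) / 5.5 = 33.82
  t = (30 x 9 + 84) / 5.5 = 64.36 (outside (0, 60))
  t = (30 x 9 - 276) / 5.5 = -1.09 (outside (0, 60))
  t = (30 x 9 + 276) / 5.5 = 99.27 (outside (0, 60))
Valid solutions in (0, 60): {33.82} minutes.
The first occurrence is t = 33.82 minutes.
The hands form a 84-degree angle at 33.82 minutes past 9:00.

Final answer: 33.82 minutes past 9:00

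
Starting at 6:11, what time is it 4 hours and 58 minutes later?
Starting time: 6:11
Adding 58 minutes to 11 minutes: 11 + 58 = 69 minutes = 1 hour and 9 minutes
Adding 4 hours: 6 + 4 + 1 (carry) = 11
Final time: 11:09

Final answer: 11:09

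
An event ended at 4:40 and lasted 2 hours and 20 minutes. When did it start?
Starting time: 4:40 = 280 total minutes past 12:00
Subtracting: 2 hours and 20 minutes = 140 minutes
280 - 140 = 140 minutes
= 2 hours and 20 minutes past 12:00 = 2:20

Final answer: 2:20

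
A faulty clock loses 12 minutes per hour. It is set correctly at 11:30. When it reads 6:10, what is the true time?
For every 60 true minutes, the faulty clock advances 48 minutes, so 1 faulty-clock minute corresponds to 60/48 true minutes.
From 11:30 to 6:10 on the faulty dial is 400 minutes.
True elapsed: 400 x 60/48 = 500 minutes = 8 hours and 20 minutes.
True time: 11:30 + 8 hours and 20 minutes = 7:50.

Final answer: 7:50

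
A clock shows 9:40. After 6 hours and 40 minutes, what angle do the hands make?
First find the time 6 hours and 40 minutes after 9:40.
Total minutes: 9 x 60 + 40 + 6 x 60 + 40 = 980.
980 mod 720 = 260 minutes = 4:20.
Now compute the angle at 4:20:
Hour hand: 4 x 30 + 20 x 0.5 = 130 degrees
Minute hand: 20 x 6 = 120 degrees
Difference: |130 - 120| = 10 degrees
The angle is 10 degrees

Final answer: 10 degrees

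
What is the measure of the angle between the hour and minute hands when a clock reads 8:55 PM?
Hour hand position: 8 x 30 + 55 x 0.5 = 267.5 degrees
Minute hand position: 55 x 6 = 330 degrees
Difference: |267.5 - 330| = 62.5 degrees
The angle between the hands is 62.5 degrees

Final answer: 62.5 degrees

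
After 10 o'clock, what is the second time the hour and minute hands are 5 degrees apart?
At t minutes past 10:00, the hour hand is at 30 x 10 + 0.5t degrees and the minute hand is at 6t degrees.
The smaller angle between them is 5 degrees when |30H - 5.5t| = 5 or |30H - 5.5t| = 355.
With H = 10, solve 30 x 10 - 5.5t = +/- target for each target:
  t = (30 x 10 - 5) / 5.5 = 53.64
  t = (30 x 10 + 5) / 5.5 = 55.45
  t = (30 x 10 - 355) / 5.5 = -10 (outside (0, 60))
  t = (30 x 10 + 355) / 5.5 = 119.09 (outside (0, 60))
Valid solutions in (0, 60): {53.64, 55.45} minutes.
The second occurrence is t = 55.45 minutes.
The hands form a 5-degree angle at 55.45 minutes past 10:00.

Final answer: 55.45 minutes past 10:00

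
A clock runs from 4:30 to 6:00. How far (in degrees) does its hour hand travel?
The hour hand moves 0.5 degrees per minute.
Time elapsed: 6:00 - 4:30 = 90 minutes
Angular displacement: 90 x 0.5 = 45 degrees

Final answer: 45 degrees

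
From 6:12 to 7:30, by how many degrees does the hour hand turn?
The hour hand moves 0.5 degrees per minute.
Time elapsed: 7:30 - 6:12 = 78 minutes
Angular displacement: 78 x 0.5 = 39 degrees

Final answer: 39 degrees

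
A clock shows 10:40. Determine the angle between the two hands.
Hour hand position: 10 x 30 + 40 x 0.5 = 320 degrees
Minute hand position: 40 x 6 = 240 degrees
Difference: |320 - 240| = 80 degrees
The angle between the hands is 80 degrees

Final answer: 80 degrees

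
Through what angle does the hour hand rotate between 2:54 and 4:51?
The hour hand moves 0.5 degrees per minute.
Time elapsed: 4:51 - 2:54 = 117 minutes
Angular displacement: 117 x 0.5 = 58.5 degrees

Final answer: 58.5 degrees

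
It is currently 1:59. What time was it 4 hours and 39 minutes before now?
Starting time: 1:59 = 119 total minutes past 12:00
Subtracting: 4 hours and 39 minutes = 279 minutes
119 - 279 = -160 (negative, add 12 hours = 720) = 560 minutes
= 9 hours and 20 minutes past 12:00 = 9:20

Final answer: 9:20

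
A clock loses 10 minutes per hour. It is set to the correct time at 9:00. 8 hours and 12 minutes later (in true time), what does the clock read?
For every 60 true minutes, the faulty clock advances 60 - 10 = 50 minutes.
True elapsed: 8 hours and 12 minutes = 492 minutes.
Faulty clock advances: 492 x 50/60 = 410 minutes (drift: 82 minutes behind).
Shown time: 9:00 + 410 minutes = 3:50.

Final answer: 3:50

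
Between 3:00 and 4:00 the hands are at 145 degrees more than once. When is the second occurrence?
At t minutes past 3:00, the hour hand is at 30 x 3 + 0.5t degrees and the minute hand is at 6t degrees.
The smaller angle between them is 145 degrees when |30H - 5.5t| = 145 or |30H - 5.5t| = 215.
With H = 3, solve 30 x 3 - 5.5t = +/- target for each target:
  t = (30 x 3 - 145) / 5.5 = -10 (outside (0, 60))
  t = (30 x 3 + 145) / 5.5 = 42.73
  t = (30 x 3 - 215) / 5.5 = -22.73 (outside (0, 60))
  t = (30 x 3 + 215) / 5.5 = 55.45
Valid solutions in (0, 60): {42.73, 55.45} minutes.
The second occurrence is t = 55.45 minutes.
The hands form a 145-degree angle at 55.45 minutes past 3:00.

Final answer: 55.45 minutes past 3:00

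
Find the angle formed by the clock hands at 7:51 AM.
Hour hand position: 7 x 30 + 51 x 0.5 = 235.5 degrees
Minute hand position: 51 x 6 = 306 degrees
Difference: |235.5 - 306| = 70.5 degrees
The angle between the hands is 70.5 degrees

Final answer: 70.5 degrees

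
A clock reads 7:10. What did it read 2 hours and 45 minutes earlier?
Starting time: 7:10 = 430 total minutes past 12:00
Subtracting: 2 hours and 45 minutes = 165 minutes
430 - 165 = 265 minutes
= 4 hours and 25 minutes past 12:00 = 4:25

Final answer: 4:25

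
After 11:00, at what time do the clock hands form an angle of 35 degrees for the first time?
At t minutes past 11:00, the hour hand is at 30 x 11 + 0.5t degrees and the minute hand is at 6t degrees.
The smaller angle between them is 35 degrees when |30H - 5.5t| = 35 or |30H - 5.5t| = 325.
With H = 11, solve 30 x 11 - 5.5t = +/- target for each target:
  t = (30 x 11 - 35) / 5.5 = 53.64
  t = (30 x 11 + 35) / 5.5 = 66.36 (outside (0, 60))
  t = (30 x 11 - 325) / 5.5 = 0.91
  t = (30 x 11 + 325) / 5.5 = 119.09 (outside (0, 60))
Valid solutions in (0, 60): {0.91, 53.64} minutes.
The first occurrence is t = 0.91 minutes.
The hands form a 35-degree angle at 0.91 minutes past 11:00.

Final answer: 0.91 minutes past 11:00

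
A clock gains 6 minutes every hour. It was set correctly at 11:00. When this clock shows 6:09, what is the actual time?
For every 60 true minutes, the faulty clock advances 66 minutes, so 1 faulty-clock minute corresponds to 60/66 true minutes.
From 11:00 to 6:09 on the faulty dial is 429 minutes.
True elapsed: 429 x 60/66 = 390 minutes = 6 hours and 30 minutes.
True time: 11:00 + 6 hours and 30 minutes = 5:30.

Final answer: 5:30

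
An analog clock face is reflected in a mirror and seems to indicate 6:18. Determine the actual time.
Reflection across the vertical (12-6) axis maps a hand at angle A degrees to (360 - A) degrees, which sends a reading of T minutes past 12:00 to (720 - T) minutes past 12:00.
Mirror reads 6:18 = 378 minutes past 12:00.
Actual time: (720 - 378) mod 720 = 342 minutes = 5:42.

Final answer: 5:42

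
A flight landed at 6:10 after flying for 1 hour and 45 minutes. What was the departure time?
Starting time: 6:10 = 370 total minutes past 12:00
Subtracting: 1 hour and 45 minutes = 105 minutes
370 - 105 = 265 minutes
= 4 hours and 25 minutes past 12:00 = 4:25

Final answer: 4:25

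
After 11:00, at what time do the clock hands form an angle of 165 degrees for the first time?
At t minutes past 11:00, the hour hand is at 30 x 11 + 0.5t degrees and the minute hand is at 6t degrees.
The smaller angle between them is 165 degrees when |30H - 5.5t| = 165 or |30H - 5.5t| = 195.
With H = 11, solve 30 x 11 - 5.5t = +/- target for each target:
  t = (30 x 11 - 165) / 5.5 = 30
  t = (30 x 11 + 165) / 5.5 = 90 (outside (0, 60))
  t = (30 x 11 - 195) / 5.5 = 24.55
  t = (30 x 11 + 195) / 5.5 = 95.45 (outside (0, 60))
Valid solutions in (0, 60): {24.55, 30} minutes.
The first occurrence is t = 24.55 minutes.
The hands form a 165-degree angle at 24.55 minutes past 11:00.

Final answer: 24.55 minutes past 11:00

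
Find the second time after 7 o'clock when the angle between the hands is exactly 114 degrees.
At t minutes past 7:00, the hour hand is at 30 x 7 + 0.5t degrees and the minute hand is at 6t degrees.
The smaller angle between them is 114 degrees when |30H - 5.5t| = 114 or |30H - 5.5t| = 246.
With H = 7, solve 30 x 7 - 5.5t = +/- target for each target:
  t = (30 x 7 - 114) / 5.5 = 17.45
  t = (30 x 7 + 114) / 5.5 = 58.91
  t = (30 x 7 - 246) / 5.5 = -6.55 (outside (0, 60))
  t = (30 x 7 + 246) / 5.5 = 82.91 (outside (0, 60))
Valid solutions in (0, 60): {17.45, 58.91} minutes.
The second occurrence is t = 58.91 minutes.
The hands form a 114-degree angle at 58.91 minutes past 7:00.

Final answer: 58.91 minutes past 7:00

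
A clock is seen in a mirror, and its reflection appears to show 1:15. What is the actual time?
Reflection across the vertical (12-6) axis maps a hand at angle A degrees to (360 - A) degrees, which sends a reading of T minutes past 12:00 to (720 - T) minutes past 12:00.
Mirror reads 1:15 = 75 minutes past 12:00.
Actual time: (720 - 75) mod 720 = 645 minutes = 10:45.

Final answer: 10:45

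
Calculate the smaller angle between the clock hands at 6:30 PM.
Hour hand position: 6 x 30 + 30 x 0.5 = 195 degrees
Minute hand position: 30 x 6 = 180 degrees
Difference: |195 - 180| = 15 degrees
The angle between the hands is 15 degrees

Final answer: 15 degrees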